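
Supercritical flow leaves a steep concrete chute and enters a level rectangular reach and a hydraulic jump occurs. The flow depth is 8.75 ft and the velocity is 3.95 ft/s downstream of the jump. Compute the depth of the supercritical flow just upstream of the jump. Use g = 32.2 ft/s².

y₁ = 0.880 ft

Fr₂ = V₂/√(g·y₂) = 3.95/√(32.2×8.75) = 0.235.
Since the conjugate-depth ratio holds either way, y₁/y₂ = ½[√(1 + 8Fr₂²) − 1] = ½[√1.443 − 1] = 0.101.
y₁ = 0.101 × 8.75 = 0.880 ft.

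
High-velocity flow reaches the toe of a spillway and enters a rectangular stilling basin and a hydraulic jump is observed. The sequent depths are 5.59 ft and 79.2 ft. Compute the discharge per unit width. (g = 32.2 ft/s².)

For a rectangular channel the momentum equation gives q² = ½·g·y₁·y₂·(y₁ + y₂) = ½×32.2×5.59×79.2×84.8 = 604376.
q = √604376 = 777 ft²/s.

q = 777 ft²/s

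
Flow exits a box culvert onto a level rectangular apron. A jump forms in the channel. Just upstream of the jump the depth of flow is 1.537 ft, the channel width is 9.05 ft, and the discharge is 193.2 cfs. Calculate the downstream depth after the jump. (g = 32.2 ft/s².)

q = Q/b = 193.2/9.05 = 21.35 ft²/s; V₁ = q/y₁ = 13.89 ft/s. Fr₁ = V₁/√(g·y₁) = 1.974.
Conjugate-depth relation: y₂/y₁ = ½[√(1 + 8Fr₁²) − 1] = ½[√32.184 − 1] = 2.337.
y₂ = 2.337 × 1.537 = 3.591 ft.

y₂ = 3.591 ft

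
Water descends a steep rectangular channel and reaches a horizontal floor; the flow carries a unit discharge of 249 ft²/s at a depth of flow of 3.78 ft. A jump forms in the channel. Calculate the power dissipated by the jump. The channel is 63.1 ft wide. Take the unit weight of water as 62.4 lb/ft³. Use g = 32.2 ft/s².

V₁ = q/y₁ = 249/3.78 = 65.9 ft/s. Fr₁ = V₁/√(g·y₁) = 65.9/√(32.2×3.78) = 5.97.
Conjugate-depth relation: y₂/y₁ = ½[√(1 + 8Fr₁²) − 1] = ½[√286.2 − 1] = 7.96.
y₂ = 7.96 × 3.78 = 30.1 ft.
Head loss: ΔE = (y₂ − y₁)³/(4y₁y₂) = (30.1 − 3.78)³/(4×3.78×30.1) = 18200/455 = 40.0 ft.
Q = q·b = 249 × 63.1 = 15712 cfs. P = γ·Q·ΔE/550 = 62.4 × 15712 × 40.0 / 550 = 71324 hp.

P = 71324 hp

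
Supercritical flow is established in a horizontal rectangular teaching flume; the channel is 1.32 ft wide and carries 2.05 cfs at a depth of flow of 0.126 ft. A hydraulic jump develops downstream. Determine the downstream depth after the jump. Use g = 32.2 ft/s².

q = Q/b = 2.05/1.32 = 1.55 ft²/s; V₁ = q/y₁ = 12.3 ft/s. Fr₁ = V₁/√(g·y₁) = 6.12.
Bélanger equation: y₂/y₁ = ½[√(1 + 8Fr₁²) − 1] = ½[√300.6 − 1] = 8.17.
y₂ = 8.17 × 0.126 = 1.03 ft.

y₂ = 1.03 ft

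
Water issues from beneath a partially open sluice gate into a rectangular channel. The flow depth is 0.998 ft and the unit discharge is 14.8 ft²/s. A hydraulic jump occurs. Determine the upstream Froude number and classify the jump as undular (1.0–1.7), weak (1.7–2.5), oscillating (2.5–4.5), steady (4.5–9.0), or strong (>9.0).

Fr₁ = 2.62; oscillating jump

V₁ = q/y₁ = 14.8/0.998 = 14.8 ft/s. Fr₁ = V₁/√(g·y₁) = 14.8/√(32.2×0.998) = 2.62.
Fr₁ = 2.62 lies in the oscillating range.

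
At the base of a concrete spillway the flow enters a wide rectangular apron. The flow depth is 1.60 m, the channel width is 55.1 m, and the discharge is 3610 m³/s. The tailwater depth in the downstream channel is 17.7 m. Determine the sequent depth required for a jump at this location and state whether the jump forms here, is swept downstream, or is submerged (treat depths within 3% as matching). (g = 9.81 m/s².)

y₂ = 22.6 m; the jump is swept downstream

q = Q/b = 3610/55.1 = 65.5 m²/s; V₁ = q/y₁ = 40.9 m/s. Fr₁ = V₁/√(g·y₁) = 10.3.
From the momentum equation for a rectangular channel, y₂/y₁ = ½[√(1 + 8Fr₁²) − 1] = ½[√855.6 − 1] = 14.1.
y₂ = 14.1 × 1.60 = 22.6 m.
Tailwater y_tw = 17.7 m: y_tw < y₂, so the jump is swept downstream.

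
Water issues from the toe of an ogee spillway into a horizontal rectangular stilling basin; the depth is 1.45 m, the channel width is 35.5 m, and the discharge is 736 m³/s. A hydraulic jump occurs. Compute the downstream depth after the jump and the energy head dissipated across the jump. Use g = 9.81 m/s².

q = Q/b = 736/35.5 = 20.7 m²/s; V₁ = q/y₁ = 14.3 m/s. Fr₁ = V₁/√(g·y₁) = 3.79.
From the momentum equation for a rectangular channel, y₂/y₁ = ½[√(1 + 8Fr₁²) − 1] = ½[√116.0 − 1] = 4.88.
y₂ = 4.88 × 1.45 = 7.08 m.
V₂ = q/y₂ = 20.7/7.08 = 2.93 m/s. E₁ = y₁ + V₁²/2g = 11.9 m; E₂ = y₂ + V₂²/2g = 7.52 m. ΔE = E₁ − E₂ = 4.35 m.

y₂ = 7.08 m; ΔE = 4.35 m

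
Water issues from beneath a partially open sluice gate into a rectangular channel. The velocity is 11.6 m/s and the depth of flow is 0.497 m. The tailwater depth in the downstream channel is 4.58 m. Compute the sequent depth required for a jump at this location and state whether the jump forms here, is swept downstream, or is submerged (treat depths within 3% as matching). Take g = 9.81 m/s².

y₂ = 3.45 m; the jump is submerged

Fr₁ = V₁/√(g·y₁) = 11.6/√(9.81×0.497) = 5.25.
Conjugate-depth relation: y₂/y₁ = ½[√(1 + 8Fr₁²) − 1] = ½[√221.8 − 1] = 6.95.
y₂ = 6.95 × 0.497 = 3.45 m.
Tailwater y_tw = 4.58 m: y_tw > y₂, so the jump is submerged.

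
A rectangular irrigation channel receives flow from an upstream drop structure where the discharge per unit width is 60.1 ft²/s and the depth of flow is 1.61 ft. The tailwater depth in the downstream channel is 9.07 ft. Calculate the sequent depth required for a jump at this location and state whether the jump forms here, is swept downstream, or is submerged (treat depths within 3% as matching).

V₁ = q/y₁ = 60.1/1.61 = 37.3 ft/s. Fr₁ = V₁/√(g·y₁) = 37.3/√(32.2×1.61) = 5.18.
Bélanger equation: y₂/y₁ = ½[√(1 + 8Fr₁²) − 1] = ½[√216.0 − 1] = 6.85.
y₂ = 6.85 × 1.61 = 11.0 ft.
Tailwater y_tw = 9.07 ft: y_tw < y₂, so the jump is swept downstream.

y₂ = 11.0 ft; the jump is swept downstream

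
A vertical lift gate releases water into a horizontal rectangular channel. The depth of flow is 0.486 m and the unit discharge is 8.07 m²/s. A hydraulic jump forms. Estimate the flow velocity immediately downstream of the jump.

V₂ = 1.62 m/s

V₁ = q/y₁ = 8.07/0.486 = 16.6 m/s. Fr₁ = V₁/√(g·y₁) = 16.6/√(9.81×0.486) = 7.60.
From the momentum equation for a rectangular channel, y₂/y₁ = ½[√(1 + 8Fr₁²) − 1] = ½[√463.7 − 1] = 10.3.
y₂ = 10.3 × 0.486 = 4.99 m.
V₂ = q/y₂ = 8.07/4.99 = 1.62 m/s.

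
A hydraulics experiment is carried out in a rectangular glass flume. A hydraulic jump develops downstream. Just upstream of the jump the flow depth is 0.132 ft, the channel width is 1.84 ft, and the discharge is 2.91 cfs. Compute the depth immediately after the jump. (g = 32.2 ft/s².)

y₂ = 1.02 ft

q = Q/b = 2.91/1.84 = 1.58 ft²/s; V₁ = q/y₁ = 12.0 ft/s. Fr₁ = V₁/√(g·y₁) = 5.81.
Sequent-depth ratio: y₂/y₁ = ½[√(1 + 8Fr₁²) − 1] = ½[√271.2 − 1] = 7.73.
y₂ = 7.73 × 0.132 = 1.02 ft.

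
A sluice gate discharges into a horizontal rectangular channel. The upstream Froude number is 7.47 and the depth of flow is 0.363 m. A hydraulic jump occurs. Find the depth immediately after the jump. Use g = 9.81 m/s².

Fr₁ = 7.47 (given).
Conjugate-depth relation: y₂/y₁ = ½[√(1 + 8Fr₁²) − 1] = ½[√447.4 − 1] = 10.1.
y₂ = 10.1 × 0.363 = 3.66 m.

y₂ = 3.66 m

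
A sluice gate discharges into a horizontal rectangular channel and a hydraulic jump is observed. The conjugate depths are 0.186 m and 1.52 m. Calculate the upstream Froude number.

For a rectangular channel the momentum equation gives q² = ½·g·y₁·y₂·(y₁ + y₂) = ½×9.81×0.186×1.52×1.71 = 2.37.
q = √2.37 = 1.54 m²/s.
V₁ = q/y₁ = 8.27 m/s; Fr₁ = V₁/√(g·y₁) = 6.12.

Fr₁ = 6.12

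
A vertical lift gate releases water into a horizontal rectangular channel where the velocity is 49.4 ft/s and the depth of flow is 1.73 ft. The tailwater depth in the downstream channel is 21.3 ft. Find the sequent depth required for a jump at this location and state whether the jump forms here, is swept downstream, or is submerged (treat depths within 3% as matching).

Fr₁ = V₁/√(g·y₁) = 49.4/√(32.2×1.73) = 6.62.
Bélanger equation: y₂/y₁ = ½[√(1 + 8Fr₁²) − 1] = ½[√351.5 − 1] = 8.87.
y₂ = 8.87 × 1.73 = 15.4 ft.
Tailwater y_tw = 21.3 ft: y_tw > y₂, so the jump is submerged.

y₂ = 15.4 ft; the jump is submerged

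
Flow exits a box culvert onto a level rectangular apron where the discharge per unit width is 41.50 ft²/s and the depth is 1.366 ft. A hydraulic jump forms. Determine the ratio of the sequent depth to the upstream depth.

V₁ = q/y₁ = 41.50/1.366 = 30.38 ft/s. Fr₁ = V₁/√(g·y₁) = 30.38/√(32.2×1.366) = 4.581.
By Bélanger, y₂/y₁ = ½[√(1 + 8Fr₁²) − 1] = ½[√168.87 − 1] = 5.998.

y₂/y₁ = 5.998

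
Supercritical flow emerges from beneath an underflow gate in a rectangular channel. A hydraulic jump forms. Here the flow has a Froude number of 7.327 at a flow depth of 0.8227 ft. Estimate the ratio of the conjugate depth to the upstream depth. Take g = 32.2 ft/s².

y₂/y₁ = 9.874

Fr₁ = 7.327 (given).
Sequent-depth ratio: y₂/y₁ = ½[√(1 + 8Fr₁²) − 1] = ½[√430.48 − 1] = 9.874.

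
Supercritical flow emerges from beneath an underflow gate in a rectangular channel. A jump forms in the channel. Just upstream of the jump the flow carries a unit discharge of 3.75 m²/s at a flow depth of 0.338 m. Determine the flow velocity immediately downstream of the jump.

V₁ = q/y₁ = 3.75/0.338 = 11.1 m/s. Fr₁ = V₁/√(g·y₁) = 11.1/√(9.81×0.338) = 6.09.
From the momentum equation for a rectangular channel, y₂/y₁ = ½[√(1 + 8Fr₁²) − 1] = ½[√298.0 − 1] = 8.13.
y₂ = 8.13 × 0.338 = 2.75 m.
V₂ = q/y₂ = 3.75/2.75 = 1.36 m/s.

V₂ = 1.36 m/s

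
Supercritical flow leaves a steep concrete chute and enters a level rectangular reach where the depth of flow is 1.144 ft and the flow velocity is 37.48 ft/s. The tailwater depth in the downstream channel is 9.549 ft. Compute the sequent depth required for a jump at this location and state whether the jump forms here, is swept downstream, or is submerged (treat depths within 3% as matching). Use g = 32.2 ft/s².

y₂ = 9.435 ft; the jump forms here

Fr₁ = V₁/√(g·y₁) = 37.48/√(32.2×1.144) = 6.175.
By Bélanger, y₂/y₁ = ½[√(1 + 8Fr₁²) − 1] = ½[√306.08 − 1] = 8.248.
y₂ = 8.248 × 1.144 = 9.435 ft.
Tailwater y_tw = 9.549 ft: y_tw ≈ y₂, so the jump forms here.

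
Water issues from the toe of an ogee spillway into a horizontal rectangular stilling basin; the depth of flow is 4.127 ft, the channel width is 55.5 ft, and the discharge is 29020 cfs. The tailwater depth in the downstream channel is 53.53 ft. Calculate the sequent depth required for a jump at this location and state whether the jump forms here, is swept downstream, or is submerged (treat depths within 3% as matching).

y₂ = 62.12 ft; the jump is swept downstream

q = Q/b = 29020/55.5 = 522.9 ft²/s; V₁ = q/y₁ = 126.7 ft/s. Fr₁ = V₁/√(g·y₁) = 10.99.
By Bélanger, y₂/y₁ = ½[√(1 + 8Fr₁²) − 1] = ½[√967.36 − 1] = 15.05.
y₂ = 15.05 × 4.127 = 62.12 ft.
Tailwater y_tw = 53.53 ft: y_tw < y₂, so the jump is swept downstream.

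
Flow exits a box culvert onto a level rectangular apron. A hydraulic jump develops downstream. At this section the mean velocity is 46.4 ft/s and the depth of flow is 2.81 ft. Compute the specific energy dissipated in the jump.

ΔE = 17.4 ft

Fr₁ = V₁/√(g·y₁) = 46.4/√(32.2×2.81) = 4.88.
Conjugate-depth relation: y₂/y₁ = ½[√(1 + 8Fr₁²) − 1] = ½[√191.4 − 1] = 6.42.
y₂ = 6.42 × 2.81 = 18.0 ft.
Head loss: ΔE = (y₂ − y₁)³/(4y₁y₂) = (18.0 − 2.81)³/(4×2.81×18.0) = 3526/203 = 17.4 ft.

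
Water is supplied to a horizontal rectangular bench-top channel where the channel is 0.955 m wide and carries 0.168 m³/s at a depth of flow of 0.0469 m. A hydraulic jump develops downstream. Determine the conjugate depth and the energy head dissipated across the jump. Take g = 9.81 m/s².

y₂ = 0.344 m; ΔE = 0.407 m

q = Q/b = 0.168/0.955 = 0.176 m²/s; V₁ = q/y₁ = 3.75 m/s. Fr₁ = V₁/√(g·y₁) = 5.53.
Sequent-depth ratio: y₂/y₁ = ½[√(1 + 8Fr₁²) − 1] = ½[√245.6 − 1] = 7.34.
y₂ = 7.34 × 0.0469 = 0.344 m.
Head loss: ΔE = (y₂ − y₁)³/(4y₁y₂) = (0.344 − 0.0469)³/(4×0.0469×0.344) = 0.0262/0.0645 = 0.407 m.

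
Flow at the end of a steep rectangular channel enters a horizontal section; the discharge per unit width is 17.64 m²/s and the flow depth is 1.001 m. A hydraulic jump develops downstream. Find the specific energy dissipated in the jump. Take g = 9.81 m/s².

ΔE = 9.069 m

V₁ = q/y₁ = 17.64/1.001 = 17.62 m/s. Fr₁ = V₁/√(g·y₁) = 17.62/√(9.81×1.001) = 5.624.
Conjugate-depth relation: y₂/y₁ = ½[√(1 + 8Fr₁²) − 1] = ½[√254.00 − 1] = 7.469.
y₂ = 7.469 × 1.001 = 7.476 m.
V₂ = q/y₂ = 17.64/7.476 = 2.360 m/s. E₁ = y₁ + V₁²/2g = 16.83 m; E₂ = y₂ + V₂²/2g = 7.760 m. ΔE = E₁ − E₂ = 9.069 m.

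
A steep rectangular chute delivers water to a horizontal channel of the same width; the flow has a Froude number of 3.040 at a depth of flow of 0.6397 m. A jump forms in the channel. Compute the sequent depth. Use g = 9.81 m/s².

y₂ = 2.449 m

Fr₁ = 3.040 (given).
Conjugate-depth relation: y₂/y₁ = ½[√(1 + 8Fr₁²) − 1] = ½[√74.933 − 1] = 3.828.
y₂ = 3.828 × 0.6397 = 2.449 m.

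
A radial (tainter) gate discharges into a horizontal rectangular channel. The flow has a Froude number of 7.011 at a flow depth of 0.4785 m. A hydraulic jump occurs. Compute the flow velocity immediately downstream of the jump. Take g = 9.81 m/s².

Fr₁ = 7.011 (given).
Conjugate-depth relation: y₂/y₁ = ½[√(1 + 8Fr₁²) − 1] = ½[√394.23 − 1] = 9.428.
y₂ = 9.428 × 0.4785 = 4.511 m.
V₁ = Fr₁·√(g·y₁) = 7.011×√(9.81×0.4785) = 15.19 m/s; q = V₁·y₁ = 7.268 m²/s.
V₂ = q/y₂ = 7.268/4.511 = 1.611 m/s.

V₂ = 1.611 m/s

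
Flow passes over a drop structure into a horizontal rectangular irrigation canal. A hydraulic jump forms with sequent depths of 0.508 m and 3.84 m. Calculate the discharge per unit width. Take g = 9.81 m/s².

q = 6.45 m²/s

For a rectangular channel the momentum equation gives q² = ½·g·y₁·y₂·(y₁ + y₂) = ½×9.81×0.508×3.84×4.35 = 41.6.
q = √41.6 = 6.45 m²/s.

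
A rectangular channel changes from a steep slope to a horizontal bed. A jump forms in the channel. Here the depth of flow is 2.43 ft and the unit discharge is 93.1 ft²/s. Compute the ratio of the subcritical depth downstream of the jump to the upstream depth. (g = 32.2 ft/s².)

y₂/y₁ = 5.65

V₁ = q/y₁ = 93.1/2.43 = 38.3 ft/s. Fr₁ = V₁/√(g·y₁) = 38.3/√(32.2×2.43) = 4.33.
From the momentum equation for a rectangular channel, y₂/y₁ = ½[√(1 + 8Fr₁²) − 1] = ½[√151.1 − 1] = 5.65.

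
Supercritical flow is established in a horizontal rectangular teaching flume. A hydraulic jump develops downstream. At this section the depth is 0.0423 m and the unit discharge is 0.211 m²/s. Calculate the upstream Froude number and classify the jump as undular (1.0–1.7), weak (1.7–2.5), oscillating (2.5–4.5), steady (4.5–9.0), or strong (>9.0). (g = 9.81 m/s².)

V₁ = q/y₁ = 0.211/0.0423 = 4.99 m/s. Fr₁ = V₁/√(g·y₁) = 4.99/√(9.81×0.0423) = 7.74.
Fr₁ = 7.74 lies in the steady range.

Fr₁ = 7.74; steady jump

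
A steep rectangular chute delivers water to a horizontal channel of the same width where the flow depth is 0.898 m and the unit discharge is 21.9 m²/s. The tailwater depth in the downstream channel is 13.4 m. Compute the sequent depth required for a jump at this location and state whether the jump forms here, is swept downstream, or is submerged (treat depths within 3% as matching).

y₂ = 10.00 m; the jump is submerged

V₁ = q/y₁ = 21.9/0.898 = 24.4 m/s. Fr₁ = V₁/√(g·y₁) = 24.4/√(9.81×0.898) = 8.22.
Conjugate-depth relation: y₂/y₁ = ½[√(1 + 8Fr₁²) − 1] = ½[√541.1 − 1] = 11.1.
y₂ = 11.1 × 0.898 = 10.00 m.
Tailwater y_tw = 13.4 m: y_tw > y₂, so the jump is submerged.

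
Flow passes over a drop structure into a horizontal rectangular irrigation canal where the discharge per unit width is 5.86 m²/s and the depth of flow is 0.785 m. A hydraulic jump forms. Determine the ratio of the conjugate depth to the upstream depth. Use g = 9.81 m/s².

y₂/y₁ = 3.34

V₁ = q/y₁ = 5.86/0.785 = 7.46 m/s. Fr₁ = V₁/√(g·y₁) = 7.46/√(9.81×0.785) = 2.69.
From the momentum equation for a rectangular channel, y₂/y₁ = ½[√(1 + 8Fr₁²) − 1] = ½[√58.89 − 1] = 3.34.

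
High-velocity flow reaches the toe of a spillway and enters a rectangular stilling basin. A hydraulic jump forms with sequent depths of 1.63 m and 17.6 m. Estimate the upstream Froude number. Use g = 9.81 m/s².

For a rectangular channel the momentum equation gives q² = ½·g·y₁·y₂·(y₁ + y₂) = ½×9.81×1.63×17.6×19.2 = 2706.
q = √2706 = 52.0 m²/s.
V₁ = q/y₁ = 31.9 m/s; Fr₁ = V₁/√(g·y₁) = 7.98.

Fr₁ = 7.98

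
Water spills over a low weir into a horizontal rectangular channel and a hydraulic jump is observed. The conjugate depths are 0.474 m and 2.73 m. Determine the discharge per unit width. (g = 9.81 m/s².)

For a rectangular channel the momentum equation gives q² = ½·g·y₁·y₂·(y₁ + y₂) = ½×9.81×0.474×2.73×3.20 = 20.3.
q = √20.3 = 4.51 m²/s.

q = 4.51 m²/s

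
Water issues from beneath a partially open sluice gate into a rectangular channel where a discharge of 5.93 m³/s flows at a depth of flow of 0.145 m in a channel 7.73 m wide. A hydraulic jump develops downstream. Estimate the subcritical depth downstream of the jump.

q = Q/b = 5.93/7.73 = 0.767 m²/s; V₁ = q/y₁ = 5.29 m/s. Fr₁ = V₁/√(g·y₁) = 4.44.
From the momentum equation for a rectangular channel, y₂/y₁ = ½[√(1 + 8Fr₁²) − 1] = ½[√158.4 − 1] = 5.79.
y₂ = 5.79 × 0.145 = 0.840 m.

y₂ = 0.840 m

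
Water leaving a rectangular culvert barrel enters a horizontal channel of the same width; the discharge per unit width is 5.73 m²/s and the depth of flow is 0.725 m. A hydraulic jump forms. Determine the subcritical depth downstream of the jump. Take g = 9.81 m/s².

V₁ = q/y₁ = 5.73/0.725 = 7.90 m/s. Fr₁ = V₁/√(g·y₁) = 7.90/√(9.81×0.725) = 2.96.
Bélanger equation: y₂/y₁ = ½[√(1 + 8Fr₁²) − 1] = ½[√71.26 − 1] = 3.72.
y₂ = 3.72 × 0.725 = 2.70 m.

y₂ = 2.70 m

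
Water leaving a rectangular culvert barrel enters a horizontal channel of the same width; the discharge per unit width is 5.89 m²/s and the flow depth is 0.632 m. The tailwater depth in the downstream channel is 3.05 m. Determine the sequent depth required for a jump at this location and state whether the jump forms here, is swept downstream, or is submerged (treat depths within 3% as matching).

y₂ = 3.04 m; the jump forms here

V₁ = q/y₁ = 5.89/0.632 = 9.32 m/s. Fr₁ = V₁/√(g·y₁) = 9.32/√(9.81×0.632) = 3.74.
Bélanger equation: y₂/y₁ = ½[√(1 + 8Fr₁²) − 1] = ½[√113.1 − 1] = 4.82.
y₂ = 4.82 × 0.632 = 3.04 m.
Tailwater y_tw = 3.05 m: y_tw ≈ y₂, so the jump forms here.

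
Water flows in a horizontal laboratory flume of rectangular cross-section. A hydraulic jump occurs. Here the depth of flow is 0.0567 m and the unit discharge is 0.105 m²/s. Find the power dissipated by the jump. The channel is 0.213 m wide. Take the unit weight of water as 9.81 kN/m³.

V₁ = q/y₁ = 0.105/0.0567 = 1.85 m/s. Fr₁ = V₁/√(g·y₁) = 1.85/√(9.81×0.0567) = 2.48.
Bélanger equation: y₂/y₁ = ½[√(1 + 8Fr₁²) − 1] = ½[√50.32 − 1] = 3.05.
y₂ = 3.05 × 0.0567 = 0.173 m.
V₂ = q/y₂ = 0.105/0.173 = 0.608 m/s. E₁ = y₁ + V₁²/2g = 0.231 m; E₂ = y₂ + V₂²/2g = 0.192 m. ΔE = E₁ − E₂ = 0.0399 m.
Q = q·b = 0.105 × 0.213 = 0.0224 m³/s. P = γ·Q·ΔE = 9.81 × 0.0224 × 0.0399 = 0.00875 kW.

P = 0.00875 kW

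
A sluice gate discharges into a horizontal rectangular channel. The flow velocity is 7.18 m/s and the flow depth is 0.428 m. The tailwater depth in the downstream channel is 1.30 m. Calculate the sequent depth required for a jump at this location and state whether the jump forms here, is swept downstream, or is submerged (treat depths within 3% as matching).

Fr₁ = V₁/√(g·y₁) = 7.18/√(9.81×0.428) = 3.50.
Bélanger equation: y₂/y₁ = ½[√(1 + 8Fr₁²) − 1] = ½[√99.23 − 1] = 4.48.
y₂ = 4.48 × 0.428 = 1.92 m.
Tailwater y_tw = 1.30 m: y_tw < y₂, so the jump is swept downstream.

y₂ = 1.92 m; the jump is swept downstream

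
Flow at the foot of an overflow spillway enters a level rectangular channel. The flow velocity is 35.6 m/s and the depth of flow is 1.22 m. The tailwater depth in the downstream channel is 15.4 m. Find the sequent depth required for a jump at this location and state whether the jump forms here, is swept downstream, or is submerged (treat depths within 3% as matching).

y₂ = 17.2 m; the jump is swept downstream

Fr₁ = V₁/√(g·y₁) = 35.6/√(9.81×1.22) = 10.3.
From the momentum equation for a rectangular channel, y₂/y₁ = ½[√(1 + 8Fr₁²) − 1] = ½[√848.2 − 1] = 14.1.
y₂ = 14.1 × 1.22 = 17.2 m.
Tailwater y_tw = 15.4 m: y_tw < y₂, so the jump is swept downstream.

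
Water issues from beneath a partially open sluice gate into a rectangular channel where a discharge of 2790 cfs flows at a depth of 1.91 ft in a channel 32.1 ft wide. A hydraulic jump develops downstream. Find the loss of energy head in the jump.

ΔE = 18.8 ft

q = Q/b = 2790/32.1 = 86.9 ft²/s; V₁ = q/y₁ = 45.5 ft/s. Fr₁ = V₁/√(g·y₁) = 5.80.
Sequent-depth ratio: y₂/y₁ = ½[√(1 + 8Fr₁²) − 1] = ½[√270.4 − 1] = 7.72.
y₂ = 7.72 × 1.91 = 14.7 ft.
V₂ = q/y₂ = 86.9/14.7 = 5.89 ft/s. E₁ = y₁ + V₁²/2g = 34.1 ft; E₂ = y₂ + V₂²/2g = 15.3 ft. ΔE = E₁ − E₂ = 18.8 ft.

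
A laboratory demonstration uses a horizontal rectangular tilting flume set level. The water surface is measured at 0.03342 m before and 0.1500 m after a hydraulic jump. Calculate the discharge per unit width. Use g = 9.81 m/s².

For a rectangular channel the momentum equation gives q² = ½·g·y₁·y₂·(y₁ + y₂) = ½×9.81×0.03342×0.1500×0.1834 = 0.004510.
q = √0.004510 = 0.06716 m²/s.

q = 0.06716 m²/s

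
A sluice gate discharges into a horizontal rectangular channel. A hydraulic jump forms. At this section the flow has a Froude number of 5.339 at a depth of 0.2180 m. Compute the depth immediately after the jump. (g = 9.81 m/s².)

Fr₁ = 5.339 (given).
By Bélanger, y₂/y₁ = ½[√(1 + 8Fr₁²) − 1] = ½[√229.04 − 1] = 7.067.
y₂ = 7.067 × 0.2180 = 1.541 m.

y₂ = 1.541 m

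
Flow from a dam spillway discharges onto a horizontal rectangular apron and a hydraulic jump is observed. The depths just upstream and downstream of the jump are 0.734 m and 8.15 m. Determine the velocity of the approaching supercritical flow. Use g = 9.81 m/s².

V₁ = 22.0 m/s

For a rectangular channel the momentum equation gives q² = ½·g·y₁·y₂·(y₁ + y₂) = ½×9.81×0.734×8.15×8.88 = 261.
q = √261 = 16.1 m²/s.
V₁ = q/y₁ = 16.1/0.734 = 22.0 m/s.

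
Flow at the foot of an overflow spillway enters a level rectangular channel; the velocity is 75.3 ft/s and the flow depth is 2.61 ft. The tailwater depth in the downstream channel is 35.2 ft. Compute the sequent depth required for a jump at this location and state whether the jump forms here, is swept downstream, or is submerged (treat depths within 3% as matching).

Fr₁ = V₁/√(g·y₁) = 75.3/√(32.2×2.61) = 8.21.
Bélanger equation: y₂/y₁ = ½[√(1 + 8Fr₁²) − 1] = ½[√540.7 − 1] = 11.1.
y₂ = 11.1 × 2.61 = 29.0 ft.
Tailwater y_tw = 35.2 ft: y_tw > y₂, so the jump is submerged.

y₂ = 29.0 ft; the jump is submerged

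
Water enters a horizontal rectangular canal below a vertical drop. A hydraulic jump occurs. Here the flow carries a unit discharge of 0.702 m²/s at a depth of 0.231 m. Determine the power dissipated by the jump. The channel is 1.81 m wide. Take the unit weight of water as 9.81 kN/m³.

V₁ = q/y₁ = 0.702/0.231 = 3.04 m/s. Fr₁ = V₁/√(g·y₁) = 3.04/√(9.81×0.231) = 2.02.
By Bélanger, y₂/y₁ = ½[√(1 + 8Fr₁²) − 1] = ½[√33.60 − 1] = 2.40.
y₂ = 2.40 × 0.231 = 0.554 m.
Head loss: ΔE = (y₂ − y₁)³/(4y₁y₂) = (0.554 − 0.231)³/(4×0.231×0.554) = 0.0337/0.512 = 0.0658 m.
Q = q·b = 0.702 × 1.81 = 1.27 m³/s. P = γ·Q·ΔE = 9.81 × 1.27 × 0.0658 = 0.821 kW.

P = 0.821 kW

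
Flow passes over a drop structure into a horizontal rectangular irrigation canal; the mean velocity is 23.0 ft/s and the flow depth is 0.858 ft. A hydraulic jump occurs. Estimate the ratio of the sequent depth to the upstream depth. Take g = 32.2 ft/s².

Fr₁ = V₁/√(g·y₁) = 23.0/√(32.2×0.858) = 4.38.
Conjugate-depth relation: y₂/y₁ = ½[√(1 + 8Fr₁²) − 1] = ½[√154.2 − 1] = 5.71.

y₂/y₁ = 5.71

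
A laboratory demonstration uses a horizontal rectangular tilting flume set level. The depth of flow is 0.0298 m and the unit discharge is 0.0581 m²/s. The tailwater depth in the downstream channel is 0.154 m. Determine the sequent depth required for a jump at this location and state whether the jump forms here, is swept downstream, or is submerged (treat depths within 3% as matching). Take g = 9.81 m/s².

V₁ = q/y₁ = 0.0581/0.0298 = 1.95 m/s. Fr₁ = V₁/√(g·y₁) = 1.95/√(9.81×0.0298) = 3.61.
Bélanger equation: y₂/y₁ = ½[√(1 + 8Fr₁²) − 1] = ½[√105.0 − 1] = 4.62.
y₂ = 4.62 × 0.0298 = 0.138 m.
Tailwater y_tw = 0.154 m: y_tw > y₂, so the jump is submerged.

y₂ = 0.138 m; the jump is submerged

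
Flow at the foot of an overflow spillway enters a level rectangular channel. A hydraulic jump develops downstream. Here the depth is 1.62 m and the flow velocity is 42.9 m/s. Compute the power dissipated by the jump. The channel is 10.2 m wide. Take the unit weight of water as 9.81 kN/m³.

Fr₁ = V₁/√(g·y₁) = 42.9/√(9.81×1.62) = 10.8.
By Bélanger, y₂/y₁ = ½[√(1 + 8Fr₁²) − 1] = ½[√927.4 − 1] = 14.7.
y₂ = 14.7 × 1.62 = 23.9 m.
q = V₁·y₁ = 42.9 × 1.62 = 69.5 m²/s. V₂ = q/y₂ = 69.5/23.9 = 2.91 m/s. E₁ = y₁ + V₁²/2g = 95.4 m; E₂ = y₂ + V₂²/2g = 24.3 m. ΔE = E₁ − E₂ = 71.1 m.
Q = q·b = 69.5 × 10.2 = 709 m³/s. P = γ·Q·ΔE = 9.81 × 709 × 71.1 = 494663 kW.

P = 494663 kW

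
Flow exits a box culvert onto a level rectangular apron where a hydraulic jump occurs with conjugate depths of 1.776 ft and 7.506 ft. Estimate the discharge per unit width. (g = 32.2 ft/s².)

For a rectangular channel the momentum equation gives q² = ½·g·y₁·y₂·(y₁ + y₂) = ½×32.2×1.776×7.506×9.282 = 1992.
q = √1992 = 44.63 ft²/s.

q = 44.63 ft²/s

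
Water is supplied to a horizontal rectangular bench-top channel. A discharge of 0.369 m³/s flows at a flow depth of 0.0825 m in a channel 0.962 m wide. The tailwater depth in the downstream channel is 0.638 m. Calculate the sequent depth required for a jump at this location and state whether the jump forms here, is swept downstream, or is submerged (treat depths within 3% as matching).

q = Q/b = 0.369/0.962 = 0.384 m²/s; V₁ = q/y₁ = 4.65 m/s. Fr₁ = V₁/√(g·y₁) = 5.17.
Sequent-depth ratio: y₂/y₁ = ½[√(1 + 8Fr₁²) − 1] = ½[√214.7 − 1] = 6.83.
y₂ = 6.83 × 0.0825 = 0.563 m.
Tailwater y_tw = 0.638 m: y_tw > y₂, so the jump is submerged.

y₂ = 0.563 m; the jump is submerged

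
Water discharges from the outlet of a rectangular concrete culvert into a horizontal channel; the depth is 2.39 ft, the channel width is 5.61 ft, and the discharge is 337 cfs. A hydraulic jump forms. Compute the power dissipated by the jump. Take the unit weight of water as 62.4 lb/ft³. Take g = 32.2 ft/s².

P = 110 hp

q = Q/b = 337/5.61 = 60.1 ft²/s; V₁ = q/y₁ = 25.1 ft/s. Fr₁ = V₁/√(g·y₁) = 2.87.
Conjugate-depth relation: y₂/y₁ = ½[√(1 + 8Fr₁²) − 1] = ½[√66.67 − 1] = 3.58.
y₂ = 3.58 × 2.39 = 8.56 ft.
V₂ = q/y₂ = 60.1/8.56 = 7.02 ft/s. E₁ = y₁ + V₁²/2g = 12.2 ft; E₂ = y₂ + V₂²/2g = 9.33 ft. ΔE = E₁ − E₂ = 2.87 ft.
P = γ·Q·ΔE/550 = 62.4 × 337 × 2.87 / 550 = 110 hp.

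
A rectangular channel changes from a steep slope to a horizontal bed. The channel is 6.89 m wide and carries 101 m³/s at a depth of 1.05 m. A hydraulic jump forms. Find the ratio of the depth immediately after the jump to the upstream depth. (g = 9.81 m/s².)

q = Q/b = 101/6.89 = 14.7 m²/s; V₁ = q/y₁ = 14.0 m/s. Fr₁ = V₁/√(g·y₁) = 4.35.
Sequent-depth ratio: y₂/y₁ = ½[√(1 + 8Fr₁²) − 1] = ½[√152.4 − 1] = 5.67.

y₂/y₁ = 5.67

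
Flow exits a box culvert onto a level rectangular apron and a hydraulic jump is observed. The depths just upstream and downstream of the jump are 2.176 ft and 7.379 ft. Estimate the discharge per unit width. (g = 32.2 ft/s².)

q = 49.70 ft²/s

For a rectangular channel the momentum equation gives q² = ½·g·y₁·y₂·(y₁ + y₂) = ½×32.2×2.176×7.379×9.555 = 2470.
q = √2470 = 49.70 ft²/s.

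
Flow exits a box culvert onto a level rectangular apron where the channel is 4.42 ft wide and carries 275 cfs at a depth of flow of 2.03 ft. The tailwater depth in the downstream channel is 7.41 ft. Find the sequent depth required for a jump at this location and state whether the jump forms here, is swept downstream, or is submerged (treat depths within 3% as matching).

y₂ = 9.92 ft; the jump is swept downstream

q = Q/b = 275/4.42 = 62.2 ft²/s; V₁ = q/y₁ = 30.6 ft/s. Fr₁ = V₁/√(g·y₁) = 3.79.
Bélanger equation: y₂/y₁ = ½[√(1 + 8Fr₁²) − 1] = ½[√116.0 − 1] = 4.88.
y₂ = 4.88 × 2.03 = 9.92 ft.
Tailwater y_tw = 7.41 ft: y_tw < y₂, so the jump is swept downstream.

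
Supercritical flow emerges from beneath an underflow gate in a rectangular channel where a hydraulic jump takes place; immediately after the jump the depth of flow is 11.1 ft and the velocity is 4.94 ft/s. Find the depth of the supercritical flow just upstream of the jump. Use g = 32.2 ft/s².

Fr₂ = V₂/√(g·y₂) = 4.94/√(32.2×11.1) = 0.261.
The Bélanger relation is symmetric: y₁/y₂ = ½[√(1 + 8Fr₂²) − 1] = ½[√1.546 − 1] = 0.122.
y₁ = 0.122 × 11.1 = 1.35 ft.

y₁ = 1.35 ft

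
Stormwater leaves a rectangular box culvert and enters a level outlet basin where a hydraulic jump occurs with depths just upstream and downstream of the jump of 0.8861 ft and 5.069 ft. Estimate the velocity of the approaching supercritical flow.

V₁ = 23.42 ft/s

For a rectangular channel the momentum equation gives q² = ½·g·y₁·y₂·(y₁ + y₂) = ½×32.2×0.8861×5.069×5.955 = 430.6.
q = √430.6 = 20.75 ft²/s.
V₁ = q/y₁ = 20.75/0.8861 = 23.42 ft/s.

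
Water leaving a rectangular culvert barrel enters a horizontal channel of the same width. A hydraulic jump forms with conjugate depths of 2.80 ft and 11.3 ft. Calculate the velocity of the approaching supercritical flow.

V₁ = 30.3 ft/s

For a rectangular channel the momentum equation gives q² = ½·g·y₁·y₂·(y₁ + y₂) = ½×32.2×2.80×11.3×14.1 = 7183.
q = √7183 = 84.8 ft²/s.
V₁ = q/y₁ = 84.8/2.80 = 30.3 ft/s.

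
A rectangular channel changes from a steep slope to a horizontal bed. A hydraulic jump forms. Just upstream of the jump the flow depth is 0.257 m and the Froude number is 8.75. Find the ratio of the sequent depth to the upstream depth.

Fr₁ = 8.75 (given).
From the momentum equation for a rectangular channel, y₂/y₁ = ½[√(1 + 8Fr₁²) − 1] = ½[√613.5 − 1] = 11.9.

y₂/y₁ = 11.9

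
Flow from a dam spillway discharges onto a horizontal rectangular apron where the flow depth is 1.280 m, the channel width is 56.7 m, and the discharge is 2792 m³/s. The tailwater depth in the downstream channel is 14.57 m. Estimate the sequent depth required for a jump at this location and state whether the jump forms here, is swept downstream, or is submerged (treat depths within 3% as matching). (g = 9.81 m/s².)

q = Q/b = 2792/56.7 = 49.24 m²/s; V₁ = q/y₁ = 38.47 m/s. Fr₁ = V₁/√(g·y₁) = 10.86.
From the momentum equation for a rectangular channel, y₂/y₁ = ½[√(1 + 8Fr₁²) − 1] = ½[√943.88 − 1] = 14.86.
y₂ = 14.86 × 1.280 = 19.02 m.
Tailwater y_tw = 14.57 m: y_tw < y₂, so the jump is swept downstream.

y₂ = 19.02 m; the jump is swept downstream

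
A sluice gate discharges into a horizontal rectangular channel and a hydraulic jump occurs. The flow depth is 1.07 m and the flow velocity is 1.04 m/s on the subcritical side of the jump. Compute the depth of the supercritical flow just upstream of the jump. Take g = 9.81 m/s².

Fr₂ = V₂/√(g·y₂) = 1.04/√(9.81×1.07) = 0.321.
The Bélanger relation is symmetric: y₁/y₂ = ½[√(1 + 8Fr₂²) − 1] = ½[√1.824 − 1] = 0.175.
y₁ = 0.175 × 1.07 = 0.188 m.

y₁ = 0.188 m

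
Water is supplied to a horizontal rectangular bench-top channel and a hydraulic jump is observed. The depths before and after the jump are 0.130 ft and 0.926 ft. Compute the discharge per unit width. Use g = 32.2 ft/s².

q = 1.43 ft²/s

For a rectangular channel the momentum equation gives q² = ½·g·y₁·y₂·(y₁ + y₂) = ½×32.2×0.130×0.926×1.06 = 2.05.
q = √2.05 = 1.43 ft²/s.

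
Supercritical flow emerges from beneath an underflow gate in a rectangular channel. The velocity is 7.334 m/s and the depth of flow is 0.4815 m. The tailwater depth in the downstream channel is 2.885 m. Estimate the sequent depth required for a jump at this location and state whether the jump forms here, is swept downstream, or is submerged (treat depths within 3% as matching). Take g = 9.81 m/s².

y₂ = 2.070 m; the jump is submerged

Fr₁ = V₁/√(g·y₁) = 7.334/√(9.81×0.4815) = 3.374.
Sequent-depth ratio: y₂/y₁ = ½[√(1 + 8Fr₁²) − 1] = ½[√92.098 − 1] = 4.298.
y₂ = 4.298 × 0.4815 = 2.070 m.
Tailwater y_tw = 2.885 m: y_tw > y₂, so the jump is submerged.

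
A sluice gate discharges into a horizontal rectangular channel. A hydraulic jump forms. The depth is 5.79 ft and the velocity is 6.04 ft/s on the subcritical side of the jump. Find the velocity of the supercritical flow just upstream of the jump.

V₁ = 20.1 ft/s

Fr₂ = V₂/√(g·y₂) = 6.04/√(32.2×5.79) = 0.442.
Applying the sequent-depth relation in reverse, y₁/y₂ = ½[√(1 + 8Fr₂²) − 1] = ½[√2.565 − 1] = 0.301.
y₁ = 0.301 × 5.79 = 1.74 ft.
V₁ = q/y₁ = 35.0/1.74 = 20.1 ft/s.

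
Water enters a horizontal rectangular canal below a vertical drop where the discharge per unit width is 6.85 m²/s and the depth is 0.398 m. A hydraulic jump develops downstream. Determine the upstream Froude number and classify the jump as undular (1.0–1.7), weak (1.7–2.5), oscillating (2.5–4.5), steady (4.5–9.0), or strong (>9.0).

V₁ = q/y₁ = 6.85/0.398 = 17.2 m/s. Fr₁ = V₁/√(g·y₁) = 17.2/√(9.81×0.398) = 8.71.
Fr₁ = 8.71 lies in the steady range.

Fr₁ = 8.71; steady jump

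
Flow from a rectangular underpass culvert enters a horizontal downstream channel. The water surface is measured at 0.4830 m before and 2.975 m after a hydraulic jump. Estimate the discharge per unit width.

For a rectangular channel the momentum equation gives q² = ½·g·y₁·y₂·(y₁ + y₂) = ½×9.81×0.4830×2.975×3.458 = 24.37.
q = √24.37 = 4.937 m²/s.

q = 4.937 m²/s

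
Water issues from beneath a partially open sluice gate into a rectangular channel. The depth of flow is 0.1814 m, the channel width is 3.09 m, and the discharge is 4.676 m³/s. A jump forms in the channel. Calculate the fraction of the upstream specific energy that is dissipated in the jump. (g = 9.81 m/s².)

q = Q/b = 4.676/3.09 = 1.513 m²/s; V₁ = q/y₁ = 8.342 m/s. Fr₁ = V₁/√(g·y₁) = 6.254.
Conjugate-depth relation: y₂/y₁ = ½[√(1 + 8Fr₁²) − 1] = ½[√313.85 − 1] = 8.358.
y₂ = 8.358 × 0.1814 = 1.516 m.
E₁ = y₁ + V₁²/2g = 3.728 m. ΔE = (y₂ − y₁)³/(4y₁y₂) = 2.161 m. ΔE/E₁ = 2.161/3.728 = 0.580.

ΔE/E₁ = 0.580 (58.0%)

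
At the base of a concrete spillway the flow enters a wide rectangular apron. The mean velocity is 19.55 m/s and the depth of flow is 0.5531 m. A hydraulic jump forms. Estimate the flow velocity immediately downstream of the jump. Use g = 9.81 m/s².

V₂ = 1.718 m/s

Fr₁ = V₁/√(g·y₁) = 19.55/√(9.81×0.5531) = 8.393.
Sequent-depth ratio: y₂/y₁ = ½[√(1 + 8Fr₁²) − 1] = ½[√564.52 − 1] = 11.38.
y₂ = 11.38 × 0.5531 = 6.294 m.
q = V₁·y₁ = 19.55 × 0.5531 = 10.81 m²/s.
V₂ = q/y₂ = 10.81/6.294 = 1.718 m/s.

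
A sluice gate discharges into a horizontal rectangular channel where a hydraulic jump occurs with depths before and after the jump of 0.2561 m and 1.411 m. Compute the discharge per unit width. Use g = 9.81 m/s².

q = 1.719 m²/s

For a rectangular channel the momentum equation gives q² = ½·g·y₁·y₂·(y₁ + y₂) = ½×9.81×0.2561×1.411×1.667 = 2.955.
q = √2.955 = 1.719 m²/s.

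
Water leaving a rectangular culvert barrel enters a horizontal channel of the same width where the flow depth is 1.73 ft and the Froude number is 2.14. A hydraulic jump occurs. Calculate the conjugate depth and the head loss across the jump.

y₂ = 4.44 ft; ΔE = 0.649 ft

Fr₁ = 2.14 (given).
Conjugate-depth relation: y₂/y₁ = ½[√(1 + 8Fr₁²) − 1] = ½[√37.64 − 1] = 2.57.
y₂ = 2.57 × 1.73 = 4.44 ft.
Head loss: ΔE = (y₂ − y₁)³/(4y₁y₂) = (4.44 − 1.73)³/(4×1.73×4.44) = 19.9/30.7 = 0.649 ft.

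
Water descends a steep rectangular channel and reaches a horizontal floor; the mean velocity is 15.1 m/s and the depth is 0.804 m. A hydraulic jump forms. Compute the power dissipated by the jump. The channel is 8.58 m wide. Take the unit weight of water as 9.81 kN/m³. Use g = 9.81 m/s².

P = 6613 kW

Fr₁ = V₁/√(g·y₁) = 15.1/√(9.81×0.804) = 5.38.
By Bélanger, y₂/y₁ = ½[√(1 + 8Fr₁²) − 1] = ½[√232.3 − 1] = 7.12.
y₂ = 7.12 × 0.804 = 5.72 m.
q = V₁·y₁ = 15.1 × 0.804 = 12.1 m²/s. V₂ = q/y₂ = 12.1/5.72 = 2.12 m/s. E₁ = y₁ + V₁²/2g = 12.4 m; E₂ = y₂ + V₂²/2g = 5.95 m. ΔE = E₁ − E₂ = 6.47 m.
Q = q·b = 12.1 × 8.58 = 104 m³/s. P = γ·Q·ΔE = 9.81 × 104 × 6.47 = 6613 kW.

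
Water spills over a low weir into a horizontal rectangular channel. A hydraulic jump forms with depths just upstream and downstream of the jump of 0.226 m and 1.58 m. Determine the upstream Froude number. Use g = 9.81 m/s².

For a rectangular channel the momentum equation gives q² = ½·g·y₁·y₂·(y₁ + y₂) = ½×9.81×0.226×1.58×1.81 = 3.16.
q = √3.16 = 1.78 m²/s.
V₁ = q/y₁ = 7.87 m/s; Fr₁ = V₁/√(g·y₁) = 5.29.

Fr₁ = 5.29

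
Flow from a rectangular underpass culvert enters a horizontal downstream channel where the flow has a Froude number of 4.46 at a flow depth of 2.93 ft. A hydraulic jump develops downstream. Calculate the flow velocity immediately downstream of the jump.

Fr₁ = 4.46 (given).
Bélanger equation: y₂/y₁ = ½[√(1 + 8Fr₁²) − 1] = ½[√160.1 − 1] = 5.83.
y₂ = 5.83 × 2.93 = 17.1 ft.
V₁ = Fr₁·√(g·y₁) = 4.46×√(32.2×2.93) = 43.3 ft/s; q = V₁·y₁ = 127 ft²/s.
V₂ = q/y₂ = 127/17.1 = 7.43 ft/s.

V₂ = 7.43 ft/s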